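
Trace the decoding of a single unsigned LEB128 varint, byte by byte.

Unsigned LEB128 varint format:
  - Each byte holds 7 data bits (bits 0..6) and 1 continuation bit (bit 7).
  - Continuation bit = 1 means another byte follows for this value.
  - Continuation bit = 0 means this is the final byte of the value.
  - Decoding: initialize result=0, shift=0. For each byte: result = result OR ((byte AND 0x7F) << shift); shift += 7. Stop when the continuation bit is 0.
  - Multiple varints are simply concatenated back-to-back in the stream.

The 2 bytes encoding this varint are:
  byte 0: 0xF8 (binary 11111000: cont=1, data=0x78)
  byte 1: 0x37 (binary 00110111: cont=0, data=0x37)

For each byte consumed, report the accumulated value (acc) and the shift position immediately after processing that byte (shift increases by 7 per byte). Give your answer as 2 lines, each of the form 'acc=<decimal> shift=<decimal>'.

Answer: acc=120 shift=7
acc=7160 shift=14

Derivation:
byte 0=0xF8: payload=0x78=120, contrib = 120<<0 = 120; acc -> 120, shift -> 7
byte 1=0x37: payload=0x37=55, contrib = 55<<7 = 7040; acc -> 7160, shift -> 14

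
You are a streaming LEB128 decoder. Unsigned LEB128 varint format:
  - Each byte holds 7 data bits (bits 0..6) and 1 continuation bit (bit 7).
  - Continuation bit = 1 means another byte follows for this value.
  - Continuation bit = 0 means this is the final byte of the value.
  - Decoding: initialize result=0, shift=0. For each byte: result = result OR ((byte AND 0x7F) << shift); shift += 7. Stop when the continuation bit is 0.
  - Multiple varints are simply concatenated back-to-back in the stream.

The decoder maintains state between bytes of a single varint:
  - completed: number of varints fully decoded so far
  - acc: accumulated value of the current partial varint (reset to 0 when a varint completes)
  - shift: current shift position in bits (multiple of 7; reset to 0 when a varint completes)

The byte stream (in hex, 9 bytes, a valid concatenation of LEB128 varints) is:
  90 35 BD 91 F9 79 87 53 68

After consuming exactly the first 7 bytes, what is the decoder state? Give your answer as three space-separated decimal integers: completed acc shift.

Answer: 2 7 7

Derivation:
byte[0]=0x90 cont=1 payload=0x10: acc |= 16<<0 -> completed=0 acc=16 shift=7
byte[1]=0x35 cont=0 payload=0x35: varint #1 complete (value=6800); reset -> completed=1 acc=0 shift=0
byte[2]=0xBD cont=1 payload=0x3D: acc |= 61<<0 -> completed=1 acc=61 shift=7
byte[3]=0x91 cont=1 payload=0x11: acc |= 17<<7 -> completed=1 acc=2237 shift=14
byte[4]=0xF9 cont=1 payload=0x79: acc |= 121<<14 -> completed=1 acc=1984701 shift=21
byte[5]=0x79 cont=0 payload=0x79: varint #2 complete (value=255740093); reset -> completed=2 acc=0 shift=0
byte[6]=0x87 cont=1 payload=0x07: acc |= 7<<0 -> completed=2 acc=7 shift=7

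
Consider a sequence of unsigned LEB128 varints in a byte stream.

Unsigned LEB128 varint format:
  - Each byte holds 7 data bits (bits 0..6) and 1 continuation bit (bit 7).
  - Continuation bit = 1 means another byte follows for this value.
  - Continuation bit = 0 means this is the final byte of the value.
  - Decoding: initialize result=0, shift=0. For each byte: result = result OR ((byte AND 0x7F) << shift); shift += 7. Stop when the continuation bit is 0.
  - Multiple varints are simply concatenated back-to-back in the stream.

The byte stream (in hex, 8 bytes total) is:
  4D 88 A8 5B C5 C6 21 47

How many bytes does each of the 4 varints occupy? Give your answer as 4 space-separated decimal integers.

Answer: 1 3 3 1

Derivation:
  byte[0]=0x4D cont=0 payload=0x4D=77: acc |= 77<<0 -> acc=77 shift=7 [end]
Varint 1: bytes[0:1] = 4D -> value 77 (1 byte(s))
  byte[1]=0x88 cont=1 payload=0x08=8: acc |= 8<<0 -> acc=8 shift=7
  byte[2]=0xA8 cont=1 payload=0x28=40: acc |= 40<<7 -> acc=5128 shift=14
  byte[3]=0x5B cont=0 payload=0x5B=91: acc |= 91<<14 -> acc=1496072 shift=21 [end]
Varint 2: bytes[1:4] = 88 A8 5B -> value 1496072 (3 byte(s))
  byte[4]=0xC5 cont=1 payload=0x45=69: acc |= 69<<0 -> acc=69 shift=7
  byte[5]=0xC6 cont=1 payload=0x46=70: acc |= 70<<7 -> acc=9029 shift=14
  byte[6]=0x21 cont=0 payload=0x21=33: acc |= 33<<14 -> acc=549701 shift=21 [end]
Varint 3: bytes[4:7] = C5 C6 21 -> value 549701 (3 byte(s))
  byte[7]=0x47 cont=0 payload=0x47=71: acc |= 71<<0 -> acc=71 shift=7 [end]
Varint 4: bytes[7:8] = 47 -> value 71 (1 byte(s))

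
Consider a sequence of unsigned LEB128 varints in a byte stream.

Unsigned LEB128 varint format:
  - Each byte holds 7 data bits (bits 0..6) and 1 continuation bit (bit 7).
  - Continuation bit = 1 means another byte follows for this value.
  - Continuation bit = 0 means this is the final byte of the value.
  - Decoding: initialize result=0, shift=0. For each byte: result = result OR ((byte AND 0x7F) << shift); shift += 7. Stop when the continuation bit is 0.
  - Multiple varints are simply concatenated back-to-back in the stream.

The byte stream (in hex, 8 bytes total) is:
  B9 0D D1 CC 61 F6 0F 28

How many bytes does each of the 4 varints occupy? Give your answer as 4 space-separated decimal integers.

  byte[0]=0xB9 cont=1 payload=0x39=57: acc |= 57<<0 -> acc=57 shift=7
  byte[1]=0x0D cont=0 payload=0x0D=13: acc |= 13<<7 -> acc=1721 shift=14 [end]
Varint 1: bytes[0:2] = B9 0D -> value 1721 (2 byte(s))
  byte[2]=0xD1 cont=1 payload=0x51=81: acc |= 81<<0 -> acc=81 shift=7
  byte[3]=0xCC cont=1 payload=0x4C=76: acc |= 76<<7 -> acc=9809 shift=14
  byte[4]=0x61 cont=0 payload=0x61=97: acc |= 97<<14 -> acc=1599057 shift=21 [end]
Varint 2: bytes[2:5] = D1 CC 61 -> value 1599057 (3 byte(s))
  byte[5]=0xF6 cont=1 payload=0x76=118: acc |= 118<<0 -> acc=118 shift=7
  byte[6]=0x0F cont=0 payload=0x0F=15: acc |= 15<<7 -> acc=2038 shift=14 [end]
Varint 3: bytes[5:7] = F6 0F -> value 2038 (2 byte(s))
  byte[7]=0x28 cont=0 payload=0x28=40: acc |= 40<<0 -> acc=40 shift=7 [end]
Varint 4: bytes[7:8] = 28 -> value 40 (1 byte(s))

Answer: 2 3 2 1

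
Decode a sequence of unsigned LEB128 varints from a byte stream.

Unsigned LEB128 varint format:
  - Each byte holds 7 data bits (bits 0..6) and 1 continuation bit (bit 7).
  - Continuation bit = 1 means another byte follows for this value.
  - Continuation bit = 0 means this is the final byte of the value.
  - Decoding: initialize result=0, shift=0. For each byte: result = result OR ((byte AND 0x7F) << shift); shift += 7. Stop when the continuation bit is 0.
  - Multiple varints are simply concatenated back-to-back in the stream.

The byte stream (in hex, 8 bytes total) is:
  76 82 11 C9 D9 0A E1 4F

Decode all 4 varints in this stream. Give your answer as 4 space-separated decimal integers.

  byte[0]=0x76 cont=0 payload=0x76=118: acc |= 118<<0 -> acc=118 shift=7 [end]
Varint 1: bytes[0:1] = 76 -> value 118 (1 byte(s))
  byte[1]=0x82 cont=1 payload=0x02=2: acc |= 2<<0 -> acc=2 shift=7
  byte[2]=0x11 cont=0 payload=0x11=17: acc |= 17<<7 -> acc=2178 shift=14 [end]
Varint 2: bytes[1:3] = 82 11 -> value 2178 (2 byte(s))
  byte[3]=0xC9 cont=1 payload=0x49=73: acc |= 73<<0 -> acc=73 shift=7
  byte[4]=0xD9 cont=1 payload=0x59=89: acc |= 89<<7 -> acc=11465 shift=14
  byte[5]=0x0A cont=0 payload=0x0A=10: acc |= 10<<14 -> acc=175305 shift=21 [end]
Varint 3: bytes[3:6] = C9 D9 0A -> value 175305 (3 byte(s))
  byte[6]=0xE1 cont=1 payload=0x61=97: acc |= 97<<0 -> acc=97 shift=7
  byte[7]=0x4F cont=0 payload=0x4F=79: acc |= 79<<7 -> acc=10209 shift=14 [end]
Varint 4: bytes[6:8] = E1 4F -> value 10209 (2 byte(s))

Answer: 118 2178 175305 10209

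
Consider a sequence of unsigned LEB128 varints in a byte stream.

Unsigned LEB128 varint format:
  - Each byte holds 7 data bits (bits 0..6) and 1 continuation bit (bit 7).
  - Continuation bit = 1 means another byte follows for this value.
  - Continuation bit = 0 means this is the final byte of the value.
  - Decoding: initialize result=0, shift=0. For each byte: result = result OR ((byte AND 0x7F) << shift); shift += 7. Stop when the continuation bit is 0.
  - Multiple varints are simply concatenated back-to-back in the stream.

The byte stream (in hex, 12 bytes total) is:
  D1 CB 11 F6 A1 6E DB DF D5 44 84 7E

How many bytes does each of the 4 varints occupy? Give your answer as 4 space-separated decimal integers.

  byte[0]=0xD1 cont=1 payload=0x51=81: acc |= 81<<0 -> acc=81 shift=7
  byte[1]=0xCB cont=1 payload=0x4B=75: acc |= 75<<7 -> acc=9681 shift=14
  byte[2]=0x11 cont=0 payload=0x11=17: acc |= 17<<14 -> acc=288209 shift=21 [end]
Varint 1: bytes[0:3] = D1 CB 11 -> value 288209 (3 byte(s))
  byte[3]=0xF6 cont=1 payload=0x76=118: acc |= 118<<0 -> acc=118 shift=7
  byte[4]=0xA1 cont=1 payload=0x21=33: acc |= 33<<7 -> acc=4342 shift=14
  byte[5]=0x6E cont=0 payload=0x6E=110: acc |= 110<<14 -> acc=1806582 shift=21 [end]
Varint 2: bytes[3:6] = F6 A1 6E -> value 1806582 (3 byte(s))
  byte[6]=0xDB cont=1 payload=0x5B=91: acc |= 91<<0 -> acc=91 shift=7
  byte[7]=0xDF cont=1 payload=0x5F=95: acc |= 95<<7 -> acc=12251 shift=14
  byte[8]=0xD5 cont=1 payload=0x55=85: acc |= 85<<14 -> acc=1404891 shift=21
  byte[9]=0x44 cont=0 payload=0x44=68: acc |= 68<<21 -> acc=144011227 shift=28 [end]
Varint 3: bytes[6:10] = DB DF D5 44 -> value 144011227 (4 byte(s))
  byte[10]=0x84 cont=1 payload=0x04=4: acc |= 4<<0 -> acc=4 shift=7
  byte[11]=0x7E cont=0 payload=0x7E=126: acc |= 126<<7 -> acc=16132 shift=14 [end]
Varint 4: bytes[10:12] = 84 7E -> value 16132 (2 byte(s))

Answer: 3 3 4 2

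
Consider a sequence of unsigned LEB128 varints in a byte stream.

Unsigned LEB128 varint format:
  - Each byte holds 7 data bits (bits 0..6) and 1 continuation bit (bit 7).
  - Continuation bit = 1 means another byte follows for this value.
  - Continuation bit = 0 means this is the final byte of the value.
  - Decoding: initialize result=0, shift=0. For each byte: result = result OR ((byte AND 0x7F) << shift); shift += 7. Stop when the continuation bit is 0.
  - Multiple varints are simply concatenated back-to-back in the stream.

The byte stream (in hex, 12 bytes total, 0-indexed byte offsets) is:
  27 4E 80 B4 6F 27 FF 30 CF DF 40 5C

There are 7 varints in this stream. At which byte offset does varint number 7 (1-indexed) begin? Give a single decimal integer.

Answer: 11

Derivation:
  byte[0]=0x27 cont=0 payload=0x27=39: acc |= 39<<0 -> acc=39 shift=7 [end]
Varint 1: bytes[0:1] = 27 -> value 39 (1 byte(s))
  byte[1]=0x4E cont=0 payload=0x4E=78: acc |= 78<<0 -> acc=78 shift=7 [end]
Varint 2: bytes[1:2] = 4E -> value 78 (1 byte(s))
  byte[2]=0x80 cont=1 payload=0x00=0: acc |= 0<<0 -> acc=0 shift=7
  byte[3]=0xB4 cont=1 payload=0x34=52: acc |= 52<<7 -> acc=6656 shift=14
  byte[4]=0x6F cont=0 payload=0x6F=111: acc |= 111<<14 -> acc=1825280 shift=21 [end]
Varint 3: bytes[2:5] = 80 B4 6F -> value 1825280 (3 byte(s))
  byte[5]=0x27 cont=0 payload=0x27=39: acc |= 39<<0 -> acc=39 shift=7 [end]
Varint 4: bytes[5:6] = 27 -> value 39 (1 byte(s))
  byte[6]=0xFF cont=1 payload=0x7F=127: acc |= 127<<0 -> acc=127 shift=7
  byte[7]=0x30 cont=0 payload=0x30=48: acc |= 48<<7 -> acc=6271 shift=14 [end]
Varint 5: bytes[6:8] = FF 30 -> value 6271 (2 byte(s))
  byte[8]=0xCF cont=1 payload=0x4F=79: acc |= 79<<0 -> acc=79 shift=7
  byte[9]=0xDF cont=1 payload=0x5F=95: acc |= 95<<7 -> acc=12239 shift=14
  byte[10]=0x40 cont=0 payload=0x40=64: acc |= 64<<14 -> acc=1060815 shift=21 [end]
Varint 6: bytes[8:11] = CF DF 40 -> value 1060815 (3 byte(s))
  byte[11]=0x5C cont=0 payload=0x5C=92: acc |= 92<<0 -> acc=92 shift=7 [end]
Varint 7: bytes[11:12] = 5C -> value 92 (1 byte(s))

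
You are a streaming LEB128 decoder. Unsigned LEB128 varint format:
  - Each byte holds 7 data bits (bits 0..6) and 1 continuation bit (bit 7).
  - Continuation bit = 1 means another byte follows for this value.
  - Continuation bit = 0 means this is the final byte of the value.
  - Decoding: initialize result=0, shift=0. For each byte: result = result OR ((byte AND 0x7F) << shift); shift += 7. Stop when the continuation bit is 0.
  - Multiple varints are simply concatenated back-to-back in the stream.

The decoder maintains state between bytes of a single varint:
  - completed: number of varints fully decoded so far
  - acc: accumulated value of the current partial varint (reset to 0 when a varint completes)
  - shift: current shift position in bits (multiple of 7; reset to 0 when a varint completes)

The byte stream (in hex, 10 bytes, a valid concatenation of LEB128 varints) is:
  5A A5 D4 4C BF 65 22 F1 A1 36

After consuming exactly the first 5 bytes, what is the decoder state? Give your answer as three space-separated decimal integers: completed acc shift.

Answer: 2 63 7

Derivation:
byte[0]=0x5A cont=0 payload=0x5A: varint #1 complete (value=90); reset -> completed=1 acc=0 shift=0
byte[1]=0xA5 cont=1 payload=0x25: acc |= 37<<0 -> completed=1 acc=37 shift=7
byte[2]=0xD4 cont=1 payload=0x54: acc |= 84<<7 -> completed=1 acc=10789 shift=14
byte[3]=0x4C cont=0 payload=0x4C: varint #2 complete (value=1255973); reset -> completed=2 acc=0 shift=0
byte[4]=0xBF cont=1 payload=0x3F: acc |= 63<<0 -> completed=2 acc=63 shift=7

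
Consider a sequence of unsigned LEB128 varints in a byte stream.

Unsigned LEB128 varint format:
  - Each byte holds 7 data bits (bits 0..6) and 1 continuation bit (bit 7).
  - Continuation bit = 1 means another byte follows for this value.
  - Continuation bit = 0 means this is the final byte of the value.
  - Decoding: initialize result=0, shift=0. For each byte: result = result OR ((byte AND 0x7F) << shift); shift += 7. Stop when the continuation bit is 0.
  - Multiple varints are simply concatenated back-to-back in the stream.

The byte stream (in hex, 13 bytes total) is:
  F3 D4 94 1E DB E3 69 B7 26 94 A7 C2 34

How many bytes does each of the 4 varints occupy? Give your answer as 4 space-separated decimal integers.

Answer: 4 3 2 4

Derivation:
  byte[0]=0xF3 cont=1 payload=0x73=115: acc |= 115<<0 -> acc=115 shift=7
  byte[1]=0xD4 cont=1 payload=0x54=84: acc |= 84<<7 -> acc=10867 shift=14
  byte[2]=0x94 cont=1 payload=0x14=20: acc |= 20<<14 -> acc=338547 shift=21
  byte[3]=0x1E cont=0 payload=0x1E=30: acc |= 30<<21 -> acc=63253107 shift=28 [end]
Varint 1: bytes[0:4] = F3 D4 94 1E -> value 63253107 (4 byte(s))
  byte[4]=0xDB cont=1 payload=0x5B=91: acc |= 91<<0 -> acc=91 shift=7
  byte[5]=0xE3 cont=1 payload=0x63=99: acc |= 99<<7 -> acc=12763 shift=14
  byte[6]=0x69 cont=0 payload=0x69=105: acc |= 105<<14 -> acc=1733083 shift=21 [end]
Varint 2: bytes[4:7] = DB E3 69 -> value 1733083 (3 byte(s))
  byte[7]=0xB7 cont=1 payload=0x37=55: acc |= 55<<0 -> acc=55 shift=7
  byte[8]=0x26 cont=0 payload=0x26=38: acc |= 38<<7 -> acc=4919 shift=14 [end]
Varint 3: bytes[7:9] = B7 26 -> value 4919 (2 byte(s))
  byte[9]=0x94 cont=1 payload=0x14=20: acc |= 20<<0 -> acc=20 shift=7
  byte[10]=0xA7 cont=1 payload=0x27=39: acc |= 39<<7 -> acc=5012 shift=14
  byte[11]=0xC2 cont=1 payload=0x42=66: acc |= 66<<14 -> acc=1086356 shift=21
  byte[12]=0x34 cont=0 payload=0x34=52: acc |= 52<<21 -> acc=110138260 shift=28 [end]
Varint 4: bytes[9:13] = 94 A7 C2 34 -> value 110138260 (4 byte(s))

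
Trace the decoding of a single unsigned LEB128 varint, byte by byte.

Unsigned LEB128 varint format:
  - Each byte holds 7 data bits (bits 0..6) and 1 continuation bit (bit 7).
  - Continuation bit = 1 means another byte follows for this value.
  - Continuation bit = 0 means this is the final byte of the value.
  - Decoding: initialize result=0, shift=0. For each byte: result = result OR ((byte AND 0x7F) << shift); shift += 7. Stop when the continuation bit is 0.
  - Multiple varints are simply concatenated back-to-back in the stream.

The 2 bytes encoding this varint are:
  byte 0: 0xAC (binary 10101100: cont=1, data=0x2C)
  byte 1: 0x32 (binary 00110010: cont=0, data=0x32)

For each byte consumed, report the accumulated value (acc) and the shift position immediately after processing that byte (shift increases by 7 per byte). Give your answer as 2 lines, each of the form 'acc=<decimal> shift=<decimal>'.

Answer: acc=44 shift=7
acc=6444 shift=14

Derivation:
byte 0=0xAC: payload=0x2C=44, contrib = 44<<0 = 44; acc -> 44, shift -> 7
byte 1=0x32: payload=0x32=50, contrib = 50<<7 = 6400; acc -> 6444, shift -> 14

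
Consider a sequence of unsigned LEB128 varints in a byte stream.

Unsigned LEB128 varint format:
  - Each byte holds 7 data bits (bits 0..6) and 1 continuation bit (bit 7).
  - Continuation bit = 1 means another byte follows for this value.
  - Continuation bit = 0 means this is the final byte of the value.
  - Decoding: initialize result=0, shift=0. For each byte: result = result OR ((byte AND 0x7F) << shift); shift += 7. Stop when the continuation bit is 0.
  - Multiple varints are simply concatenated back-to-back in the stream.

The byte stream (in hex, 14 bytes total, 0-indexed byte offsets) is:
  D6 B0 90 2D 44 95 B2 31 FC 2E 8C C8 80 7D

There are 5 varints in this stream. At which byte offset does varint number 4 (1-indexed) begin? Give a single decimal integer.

Answer: 8

Derivation:
  byte[0]=0xD6 cont=1 payload=0x56=86: acc |= 86<<0 -> acc=86 shift=7
  byte[1]=0xB0 cont=1 payload=0x30=48: acc |= 48<<7 -> acc=6230 shift=14
  byte[2]=0x90 cont=1 payload=0x10=16: acc |= 16<<14 -> acc=268374 shift=21
  byte[3]=0x2D cont=0 payload=0x2D=45: acc |= 45<<21 -> acc=94640214 shift=28 [end]
Varint 1: bytes[0:4] = D6 B0 90 2D -> value 94640214 (4 byte(s))
  byte[4]=0x44 cont=0 payload=0x44=68: acc |= 68<<0 -> acc=68 shift=7 [end]
Varint 2: bytes[4:5] = 44 -> value 68 (1 byte(s))
  byte[5]=0x95 cont=1 payload=0x15=21: acc |= 21<<0 -> acc=21 shift=7
  byte[6]=0xB2 cont=1 payload=0x32=50: acc |= 50<<7 -> acc=6421 shift=14
  byte[7]=0x31 cont=0 payload=0x31=49: acc |= 49<<14 -> acc=809237 shift=21 [end]
Varint 3: bytes[5:8] = 95 B2 31 -> value 809237 (3 byte(s))
  byte[8]=0xFC cont=1 payload=0x7C=124: acc |= 124<<0 -> acc=124 shift=7
  byte[9]=0x2E cont=0 payload=0x2E=46: acc |= 46<<7 -> acc=6012 shift=14 [end]
Varint 4: bytes[8:10] = FC 2E -> value 6012 (2 byte(s))
  byte[10]=0x8C cont=1 payload=0x0C=12: acc |= 12<<0 -> acc=12 shift=7
  byte[11]=0xC8 cont=1 payload=0x48=72: acc |= 72<<7 -> acc=9228 shift=14
  byte[12]=0x80 cont=1 payload=0x00=0: acc |= 0<<14 -> acc=9228 shift=21
  byte[13]=0x7D cont=0 payload=0x7D=125: acc |= 125<<21 -> acc=262153228 shift=28 [end]
Varint 5: bytes[10:14] = 8C C8 80 7D -> value 262153228 (4 byte(s))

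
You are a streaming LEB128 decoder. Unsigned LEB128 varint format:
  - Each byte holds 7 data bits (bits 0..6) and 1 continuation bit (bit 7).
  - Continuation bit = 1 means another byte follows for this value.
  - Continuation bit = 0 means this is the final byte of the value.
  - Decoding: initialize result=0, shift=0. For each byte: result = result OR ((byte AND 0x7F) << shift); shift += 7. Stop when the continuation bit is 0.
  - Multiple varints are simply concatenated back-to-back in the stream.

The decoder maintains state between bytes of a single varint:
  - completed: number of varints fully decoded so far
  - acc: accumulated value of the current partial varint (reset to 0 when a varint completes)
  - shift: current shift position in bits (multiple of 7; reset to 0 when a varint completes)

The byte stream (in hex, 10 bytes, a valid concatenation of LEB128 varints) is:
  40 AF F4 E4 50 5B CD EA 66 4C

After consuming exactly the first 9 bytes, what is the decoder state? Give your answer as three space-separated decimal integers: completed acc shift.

byte[0]=0x40 cont=0 payload=0x40: varint #1 complete (value=64); reset -> completed=1 acc=0 shift=0
byte[1]=0xAF cont=1 payload=0x2F: acc |= 47<<0 -> completed=1 acc=47 shift=7
byte[2]=0xF4 cont=1 payload=0x74: acc |= 116<<7 -> completed=1 acc=14895 shift=14
byte[3]=0xE4 cont=1 payload=0x64: acc |= 100<<14 -> completed=1 acc=1653295 shift=21
byte[4]=0x50 cont=0 payload=0x50: varint #2 complete (value=169425455); reset -> completed=2 acc=0 shift=0
byte[5]=0x5B cont=0 payload=0x5B: varint #3 complete (value=91); reset -> completed=3 acc=0 shift=0
byte[6]=0xCD cont=1 payload=0x4D: acc |= 77<<0 -> completed=3 acc=77 shift=7
byte[7]=0xEA cont=1 payload=0x6A: acc |= 106<<7 -> completed=3 acc=13645 shift=14
byte[8]=0x66 cont=0 payload=0x66: varint #4 complete (value=1684813); reset -> completed=4 acc=0 shift=0

Answer: 4 0 0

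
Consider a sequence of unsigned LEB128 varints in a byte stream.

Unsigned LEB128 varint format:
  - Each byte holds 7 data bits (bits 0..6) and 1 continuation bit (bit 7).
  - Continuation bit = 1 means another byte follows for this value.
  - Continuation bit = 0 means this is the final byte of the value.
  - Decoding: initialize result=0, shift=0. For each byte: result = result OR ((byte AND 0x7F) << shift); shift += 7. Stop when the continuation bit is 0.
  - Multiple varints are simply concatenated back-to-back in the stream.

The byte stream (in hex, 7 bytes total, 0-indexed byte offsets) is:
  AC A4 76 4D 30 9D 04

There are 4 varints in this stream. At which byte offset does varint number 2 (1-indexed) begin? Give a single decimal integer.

  byte[0]=0xAC cont=1 payload=0x2C=44: acc |= 44<<0 -> acc=44 shift=7
  byte[1]=0xA4 cont=1 payload=0x24=36: acc |= 36<<7 -> acc=4652 shift=14
  byte[2]=0x76 cont=0 payload=0x76=118: acc |= 118<<14 -> acc=1937964 shift=21 [end]
Varint 1: bytes[0:3] = AC A4 76 -> value 1937964 (3 byte(s))
  byte[3]=0x4D cont=0 payload=0x4D=77: acc |= 77<<0 -> acc=77 shift=7 [end]
Varint 2: bytes[3:4] = 4D -> value 77 (1 byte(s))
  byte[4]=0x30 cont=0 payload=0x30=48: acc |= 48<<0 -> acc=48 shift=7 [end]
Varint 3: bytes[4:5] = 30 -> value 48 (1 byte(s))
  byte[5]=0x9D cont=1 payload=0x1D=29: acc |= 29<<0 -> acc=29 shift=7
  byte[6]=0x04 cont=0 payload=0x04=4: acc |= 4<<7 -> acc=541 shift=14 [end]
Varint 4: bytes[5:7] = 9D 04 -> value 541 (2 byte(s))

Answer: 3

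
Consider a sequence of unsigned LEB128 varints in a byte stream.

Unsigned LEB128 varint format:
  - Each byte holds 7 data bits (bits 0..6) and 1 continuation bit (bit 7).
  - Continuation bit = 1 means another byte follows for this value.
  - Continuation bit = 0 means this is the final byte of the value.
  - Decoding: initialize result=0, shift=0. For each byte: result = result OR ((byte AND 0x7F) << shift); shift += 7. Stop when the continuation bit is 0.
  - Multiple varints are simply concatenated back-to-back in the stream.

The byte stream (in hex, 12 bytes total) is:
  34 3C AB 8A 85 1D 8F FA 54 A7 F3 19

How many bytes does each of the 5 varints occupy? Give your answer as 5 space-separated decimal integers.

Answer: 1 1 4 3 3

Derivation:
  byte[0]=0x34 cont=0 payload=0x34=52: acc |= 52<<0 -> acc=52 shift=7 [end]
Varint 1: bytes[0:1] = 34 -> value 52 (1 byte(s))
  byte[1]=0x3C cont=0 payload=0x3C=60: acc |= 60<<0 -> acc=60 shift=7 [end]
Varint 2: bytes[1:2] = 3C -> value 60 (1 byte(s))
  byte[2]=0xAB cont=1 payload=0x2B=43: acc |= 43<<0 -> acc=43 shift=7
  byte[3]=0x8A cont=1 payload=0x0A=10: acc |= 10<<7 -> acc=1323 shift=14
  byte[4]=0x85 cont=1 payload=0x05=5: acc |= 5<<14 -> acc=83243 shift=21
  byte[5]=0x1D cont=0 payload=0x1D=29: acc |= 29<<21 -> acc=60900651 shift=28 [end]
Varint 3: bytes[2:6] = AB 8A 85 1D -> value 60900651 (4 byte(s))
  byte[6]=0x8F cont=1 payload=0x0F=15: acc |= 15<<0 -> acc=15 shift=7
  byte[7]=0xFA cont=1 payload=0x7A=122: acc |= 122<<7 -> acc=15631 shift=14
  byte[8]=0x54 cont=0 payload=0x54=84: acc |= 84<<14 -> acc=1391887 shift=21 [end]
Varint 4: bytes[6:9] = 8F FA 54 -> value 1391887 (3 byte(s))
  byte[9]=0xA7 cont=1 payload=0x27=39: acc |= 39<<0 -> acc=39 shift=7
  byte[10]=0xF3 cont=1 payload=0x73=115: acc |= 115<<7 -> acc=14759 shift=14
  byte[11]=0x19 cont=0 payload=0x19=25: acc |= 25<<14 -> acc=424359 shift=21 [end]
Varint 5: bytes[9:12] = A7 F3 19 -> value 424359 (3 byte(s))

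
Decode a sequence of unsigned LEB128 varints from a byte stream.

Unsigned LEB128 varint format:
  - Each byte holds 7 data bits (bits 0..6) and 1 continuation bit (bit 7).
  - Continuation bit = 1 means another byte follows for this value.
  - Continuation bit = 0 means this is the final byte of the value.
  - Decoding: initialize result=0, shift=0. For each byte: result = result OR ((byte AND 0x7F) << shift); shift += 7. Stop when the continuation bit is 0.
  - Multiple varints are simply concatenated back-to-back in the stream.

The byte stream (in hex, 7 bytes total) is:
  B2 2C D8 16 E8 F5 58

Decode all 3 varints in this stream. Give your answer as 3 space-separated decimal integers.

  byte[0]=0xB2 cont=1 payload=0x32=50: acc |= 50<<0 -> acc=50 shift=7
  byte[1]=0x2C cont=0 payload=0x2C=44: acc |= 44<<7 -> acc=5682 shift=14 [end]
Varint 1: bytes[0:2] = B2 2C -> value 5682 (2 byte(s))
  byte[2]=0xD8 cont=1 payload=0x58=88: acc |= 88<<0 -> acc=88 shift=7
  byte[3]=0x16 cont=0 payload=0x16=22: acc |= 22<<7 -> acc=2904 shift=14 [end]
Varint 2: bytes[2:4] = D8 16 -> value 2904 (2 byte(s))
  byte[4]=0xE8 cont=1 payload=0x68=104: acc |= 104<<0 -> acc=104 shift=7
  byte[5]=0xF5 cont=1 payload=0x75=117: acc |= 117<<7 -> acc=15080 shift=14
  byte[6]=0x58 cont=0 payload=0x58=88: acc |= 88<<14 -> acc=1456872 shift=21 [end]
Varint 3: bytes[4:7] = E8 F5 58 -> value 1456872 (3 byte(s))

Answer: 5682 2904 1456872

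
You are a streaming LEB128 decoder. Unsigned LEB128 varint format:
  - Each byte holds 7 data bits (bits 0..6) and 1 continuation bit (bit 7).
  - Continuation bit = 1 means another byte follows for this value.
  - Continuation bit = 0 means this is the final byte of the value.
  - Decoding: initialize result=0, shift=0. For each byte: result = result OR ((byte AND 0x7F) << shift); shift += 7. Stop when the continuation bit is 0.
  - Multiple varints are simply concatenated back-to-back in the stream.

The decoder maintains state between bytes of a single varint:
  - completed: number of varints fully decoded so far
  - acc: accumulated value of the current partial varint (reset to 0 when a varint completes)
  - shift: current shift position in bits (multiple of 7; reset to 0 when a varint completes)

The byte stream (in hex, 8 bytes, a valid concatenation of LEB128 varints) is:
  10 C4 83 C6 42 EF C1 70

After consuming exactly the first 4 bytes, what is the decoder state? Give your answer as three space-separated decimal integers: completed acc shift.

Answer: 1 1147332 21

Derivation:
byte[0]=0x10 cont=0 payload=0x10: varint #1 complete (value=16); reset -> completed=1 acc=0 shift=0
byte[1]=0xC4 cont=1 payload=0x44: acc |= 68<<0 -> completed=1 acc=68 shift=7
byte[2]=0x83 cont=1 payload=0x03: acc |= 3<<7 -> completed=1 acc=452 shift=14
byte[3]=0xC6 cont=1 payload=0x46: acc |= 70<<14 -> completed=1 acc=1147332 shift=21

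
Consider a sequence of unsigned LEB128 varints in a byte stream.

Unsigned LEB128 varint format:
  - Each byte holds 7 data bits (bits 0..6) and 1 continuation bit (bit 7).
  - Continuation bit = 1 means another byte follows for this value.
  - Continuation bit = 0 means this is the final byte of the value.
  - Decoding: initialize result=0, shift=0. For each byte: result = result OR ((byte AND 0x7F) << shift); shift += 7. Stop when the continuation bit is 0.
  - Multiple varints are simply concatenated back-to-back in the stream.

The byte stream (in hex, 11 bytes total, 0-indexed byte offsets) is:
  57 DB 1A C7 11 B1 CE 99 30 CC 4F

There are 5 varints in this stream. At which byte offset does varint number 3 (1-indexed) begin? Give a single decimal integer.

Answer: 3

Derivation:
  byte[0]=0x57 cont=0 payload=0x57=87: acc |= 87<<0 -> acc=87 shift=7 [end]
Varint 1: bytes[0:1] = 57 -> value 87 (1 byte(s))
  byte[1]=0xDB cont=1 payload=0x5B=91: acc |= 91<<0 -> acc=91 shift=7
  byte[2]=0x1A cont=0 payload=0x1A=26: acc |= 26<<7 -> acc=3419 shift=14 [end]
Varint 2: bytes[1:3] = DB 1A -> value 3419 (2 byte(s))
  byte[3]=0xC7 cont=1 payload=0x47=71: acc |= 71<<0 -> acc=71 shift=7
  byte[4]=0x11 cont=0 payload=0x11=17: acc |= 17<<7 -> acc=2247 shift=14 [end]
Varint 3: bytes[3:5] = C7 11 -> value 2247 (2 byte(s))
  byte[5]=0xB1 cont=1 payload=0x31=49: acc |= 49<<0 -> acc=49 shift=7
  byte[6]=0xCE cont=1 payload=0x4E=78: acc |= 78<<7 -> acc=10033 shift=14
  byte[7]=0x99 cont=1 payload=0x19=25: acc |= 25<<14 -> acc=419633 shift=21
  byte[8]=0x30 cont=0 payload=0x30=48: acc |= 48<<21 -> acc=101082929 shift=28 [end]
Varint 4: bytes[5:9] = B1 CE 99 30 -> value 101082929 (4 byte(s))
  byte[9]=0xCC cont=1 payload=0x4C=76: acc |= 76<<0 -> acc=76 shift=7
  byte[10]=0x4F cont=0 payload=0x4F=79: acc |= 79<<7 -> acc=10188 shift=14 [end]
Varint 5: bytes[9:11] = CC 4F -> value 10188 (2 byte(s))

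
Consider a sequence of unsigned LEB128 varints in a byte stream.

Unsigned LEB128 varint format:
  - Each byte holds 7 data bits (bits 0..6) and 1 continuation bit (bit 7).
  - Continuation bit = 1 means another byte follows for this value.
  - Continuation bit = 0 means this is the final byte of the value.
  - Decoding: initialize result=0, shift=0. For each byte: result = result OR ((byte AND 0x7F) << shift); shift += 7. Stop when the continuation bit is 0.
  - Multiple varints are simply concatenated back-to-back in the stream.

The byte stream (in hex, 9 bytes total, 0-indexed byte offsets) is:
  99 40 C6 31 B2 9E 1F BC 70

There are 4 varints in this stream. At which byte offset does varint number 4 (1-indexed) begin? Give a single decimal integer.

  byte[0]=0x99 cont=1 payload=0x19=25: acc |= 25<<0 -> acc=25 shift=7
  byte[1]=0x40 cont=0 payload=0x40=64: acc |= 64<<7 -> acc=8217 shift=14 [end]
Varint 1: bytes[0:2] = 99 40 -> value 8217 (2 byte(s))
  byte[2]=0xC6 cont=1 payload=0x46=70: acc |= 70<<0 -> acc=70 shift=7
  byte[3]=0x31 cont=0 payload=0x31=49: acc |= 49<<7 -> acc=6342 shift=14 [end]
Varint 2: bytes[2:4] = C6 31 -> value 6342 (2 byte(s))
  byte[4]=0xB2 cont=1 payload=0x32=50: acc |= 50<<0 -> acc=50 shift=7
  byte[5]=0x9E cont=1 payload=0x1E=30: acc |= 30<<7 -> acc=3890 shift=14
  byte[6]=0x1F cont=0 payload=0x1F=31: acc |= 31<<14 -> acc=511794 shift=21 [end]
Varint 3: bytes[4:7] = B2 9E 1F -> value 511794 (3 byte(s))
  byte[7]=0xBC cont=1 payload=0x3C=60: acc |= 60<<0 -> acc=60 shift=7
  byte[8]=0x70 cont=0 payload=0x70=112: acc |= 112<<7 -> acc=14396 shift=14 [end]
Varint 4: bytes[7:9] = BC 70 -> value 14396 (2 byte(s))

Answer: 7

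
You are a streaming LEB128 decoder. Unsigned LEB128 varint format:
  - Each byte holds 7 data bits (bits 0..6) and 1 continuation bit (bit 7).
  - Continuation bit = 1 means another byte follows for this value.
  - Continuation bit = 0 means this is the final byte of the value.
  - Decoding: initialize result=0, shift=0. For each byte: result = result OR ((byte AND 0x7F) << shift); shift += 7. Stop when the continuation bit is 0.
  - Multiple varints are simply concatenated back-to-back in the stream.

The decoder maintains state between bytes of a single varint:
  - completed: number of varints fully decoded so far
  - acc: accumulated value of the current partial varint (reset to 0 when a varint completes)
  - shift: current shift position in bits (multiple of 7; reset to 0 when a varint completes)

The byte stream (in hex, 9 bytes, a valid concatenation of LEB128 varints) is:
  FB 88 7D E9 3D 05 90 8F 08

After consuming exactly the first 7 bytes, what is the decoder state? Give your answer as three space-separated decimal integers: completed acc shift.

Answer: 3 16 7

Derivation:
byte[0]=0xFB cont=1 payload=0x7B: acc |= 123<<0 -> completed=0 acc=123 shift=7
byte[1]=0x88 cont=1 payload=0x08: acc |= 8<<7 -> completed=0 acc=1147 shift=14
byte[2]=0x7D cont=0 payload=0x7D: varint #1 complete (value=2049147); reset -> completed=1 acc=0 shift=0
byte[3]=0xE9 cont=1 payload=0x69: acc |= 105<<0 -> completed=1 acc=105 shift=7
byte[4]=0x3D cont=0 payload=0x3D: varint #2 complete (value=7913); reset -> completed=2 acc=0 shift=0
byte[5]=0x05 cont=0 payload=0x05: varint #3 complete (value=5); reset -> completed=3 acc=0 shift=0
byte[6]=0x90 cont=1 payload=0x10: acc |= 16<<0 -> completed=3 acc=16 shift=7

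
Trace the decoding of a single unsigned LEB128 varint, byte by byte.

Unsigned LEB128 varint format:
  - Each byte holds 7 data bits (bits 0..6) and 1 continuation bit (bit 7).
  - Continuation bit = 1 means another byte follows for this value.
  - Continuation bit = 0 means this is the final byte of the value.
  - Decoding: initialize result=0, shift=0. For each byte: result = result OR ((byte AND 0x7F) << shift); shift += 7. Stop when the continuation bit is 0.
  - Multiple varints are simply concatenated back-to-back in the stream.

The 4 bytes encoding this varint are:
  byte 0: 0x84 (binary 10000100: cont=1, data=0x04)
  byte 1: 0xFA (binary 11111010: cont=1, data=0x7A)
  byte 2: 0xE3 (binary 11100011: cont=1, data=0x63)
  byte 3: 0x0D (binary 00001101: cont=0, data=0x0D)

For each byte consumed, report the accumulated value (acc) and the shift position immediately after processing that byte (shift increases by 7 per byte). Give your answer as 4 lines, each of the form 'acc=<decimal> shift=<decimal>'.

byte 0=0x84: payload=0x04=4, contrib = 4<<0 = 4; acc -> 4, shift -> 7
byte 1=0xFA: payload=0x7A=122, contrib = 122<<7 = 15616; acc -> 15620, shift -> 14
byte 2=0xE3: payload=0x63=99, contrib = 99<<14 = 1622016; acc -> 1637636, shift -> 21
byte 3=0x0D: payload=0x0D=13, contrib = 13<<21 = 27262976; acc -> 28900612, shift -> 28

Answer: acc=4 shift=7
acc=15620 shift=14
acc=1637636 shift=21
acc=28900612 shift=28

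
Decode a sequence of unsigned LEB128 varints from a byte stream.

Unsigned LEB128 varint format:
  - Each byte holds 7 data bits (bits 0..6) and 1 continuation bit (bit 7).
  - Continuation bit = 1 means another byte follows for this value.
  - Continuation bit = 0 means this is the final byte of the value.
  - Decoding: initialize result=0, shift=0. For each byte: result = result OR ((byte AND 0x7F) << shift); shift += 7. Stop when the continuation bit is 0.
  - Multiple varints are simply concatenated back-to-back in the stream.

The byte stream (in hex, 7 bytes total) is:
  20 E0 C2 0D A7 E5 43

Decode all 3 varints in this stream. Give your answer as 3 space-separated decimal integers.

Answer: 32 221536 1110695

Derivation:
  byte[0]=0x20 cont=0 payload=0x20=32: acc |= 32<<0 -> acc=32 shift=7 [end]
Varint 1: bytes[0:1] = 20 -> value 32 (1 byte(s))
  byte[1]=0xE0 cont=1 payload=0x60=96: acc |= 96<<0 -> acc=96 shift=7
  byte[2]=0xC2 cont=1 payload=0x42=66: acc |= 66<<7 -> acc=8544 shift=14
  byte[3]=0x0D cont=0 payload=0x0D=13: acc |= 13<<14 -> acc=221536 shift=21 [end]
Varint 2: bytes[1:4] = E0 C2 0D -> value 221536 (3 byte(s))
  byte[4]=0xA7 cont=1 payload=0x27=39: acc |= 39<<0 -> acc=39 shift=7
  byte[5]=0xE5 cont=1 payload=0x65=101: acc |= 101<<7 -> acc=12967 shift=14
  byte[6]=0x43 cont=0 payload=0x43=67: acc |= 67<<14 -> acc=1110695 shift=21 [end]
Varint 3: bytes[4:7] = A7 E5 43 -> value 1110695 (3 byte(s))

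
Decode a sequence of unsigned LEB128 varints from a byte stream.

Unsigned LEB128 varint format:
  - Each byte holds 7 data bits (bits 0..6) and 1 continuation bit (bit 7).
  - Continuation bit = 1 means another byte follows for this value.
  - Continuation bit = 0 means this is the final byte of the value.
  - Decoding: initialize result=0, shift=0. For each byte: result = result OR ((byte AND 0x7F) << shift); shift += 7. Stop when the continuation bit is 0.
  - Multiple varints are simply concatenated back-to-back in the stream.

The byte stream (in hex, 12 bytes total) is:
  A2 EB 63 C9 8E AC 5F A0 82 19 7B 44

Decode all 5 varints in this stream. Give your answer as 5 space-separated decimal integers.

Answer: 1635746 199952201 409888 123 68

Derivation:
  byte[0]=0xA2 cont=1 payload=0x22=34: acc |= 34<<0 -> acc=34 shift=7
  byte[1]=0xEB cont=1 payload=0x6B=107: acc |= 107<<7 -> acc=13730 shift=14
  byte[2]=0x63 cont=0 payload=0x63=99: acc |= 99<<14 -> acc=1635746 shift=21 [end]
Varint 1: bytes[0:3] = A2 EB 63 -> value 1635746 (3 byte(s))
  byte[3]=0xC9 cont=1 payload=0x49=73: acc |= 73<<0 -> acc=73 shift=7
  byte[4]=0x8E cont=1 payload=0x0E=14: acc |= 14<<7 -> acc=1865 shift=14
  byte[5]=0xAC cont=1 payload=0x2C=44: acc |= 44<<14 -> acc=722761 shift=21
  byte[6]=0x5F cont=0 payload=0x5F=95: acc |= 95<<21 -> acc=199952201 shift=28 [end]
Varint 2: bytes[3:7] = C9 8E AC 5F -> value 199952201 (4 byte(s))
  byte[7]=0xA0 cont=1 payload=0x20=32: acc |= 32<<0 -> acc=32 shift=7
  byte[8]=0x82 cont=1 payload=0x02=2: acc |= 2<<7 -> acc=288 shift=14
  byte[9]=0x19 cont=0 payload=0x19=25: acc |= 25<<14 -> acc=409888 shift=21 [end]
Varint 3: bytes[7:10] = A0 82 19 -> value 409888 (3 byte(s))
  byte[10]=0x7B cont=0 payload=0x7B=123: acc |= 123<<0 -> acc=123 shift=7 [end]
Varint 4: bytes[10:11] = 7B -> value 123 (1 byte(s))
  byte[11]=0x44 cont=0 payload=0x44=68: acc |= 68<<0 -> acc=68 shift=7 [end]
Varint 5: bytes[11:12] = 44 -> value 68 (1 byte(s))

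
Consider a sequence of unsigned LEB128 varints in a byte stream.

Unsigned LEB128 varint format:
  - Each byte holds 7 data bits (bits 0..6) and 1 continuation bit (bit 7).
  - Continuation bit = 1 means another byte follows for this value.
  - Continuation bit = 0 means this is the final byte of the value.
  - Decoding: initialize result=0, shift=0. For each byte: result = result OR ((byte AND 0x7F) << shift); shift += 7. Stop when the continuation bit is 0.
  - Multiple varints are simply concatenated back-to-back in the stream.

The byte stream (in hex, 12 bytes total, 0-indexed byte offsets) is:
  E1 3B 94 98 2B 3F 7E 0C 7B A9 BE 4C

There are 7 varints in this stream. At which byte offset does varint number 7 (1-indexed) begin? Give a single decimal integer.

Answer: 9

Derivation:
  byte[0]=0xE1 cont=1 payload=0x61=97: acc |= 97<<0 -> acc=97 shift=7
  byte[1]=0x3B cont=0 payload=0x3B=59: acc |= 59<<7 -> acc=7649 shift=14 [end]
Varint 1: bytes[0:2] = E1 3B -> value 7649 (2 byte(s))
  byte[2]=0x94 cont=1 payload=0x14=20: acc |= 20<<0 -> acc=20 shift=7
  byte[3]=0x98 cont=1 payload=0x18=24: acc |= 24<<7 -> acc=3092 shift=14
  byte[4]=0x2B cont=0 payload=0x2B=43: acc |= 43<<14 -> acc=707604 shift=21 [end]
Varint 2: bytes[2:5] = 94 98 2B -> value 707604 (3 byte(s))
  byte[5]=0x3F cont=0 payload=0x3F=63: acc |= 63<<0 -> acc=63 shift=7 [end]
Varint 3: bytes[5:6] = 3F -> value 63 (1 byte(s))
  byte[6]=0x7E cont=0 payload=0x7E=126: acc |= 126<<0 -> acc=126 shift=7 [end]
Varint 4: bytes[6:7] = 7E -> value 126 (1 byte(s))
  byte[7]=0x0C cont=0 payload=0x0C=12: acc |= 12<<0 -> acc=12 shift=7 [end]
Varint 5: bytes[7:8] = 0C -> value 12 (1 byte(s))
  byte[8]=0x7B cont=0 payload=0x7B=123: acc |= 123<<0 -> acc=123 shift=7 [end]
Varint 6: bytes[8:9] = 7B -> value 123 (1 byte(s))
  byte[9]=0xA9 cont=1 payload=0x29=41: acc |= 41<<0 -> acc=41 shift=7
  byte[10]=0xBE cont=1 payload=0x3E=62: acc |= 62<<7 -> acc=7977 shift=14
  byte[11]=0x4C cont=0 payload=0x4C=76: acc |= 76<<14 -> acc=1253161 shift=21 [end]
Varint 7: bytes[9:12] = A9 BE 4C -> value 1253161 (3 byte(s))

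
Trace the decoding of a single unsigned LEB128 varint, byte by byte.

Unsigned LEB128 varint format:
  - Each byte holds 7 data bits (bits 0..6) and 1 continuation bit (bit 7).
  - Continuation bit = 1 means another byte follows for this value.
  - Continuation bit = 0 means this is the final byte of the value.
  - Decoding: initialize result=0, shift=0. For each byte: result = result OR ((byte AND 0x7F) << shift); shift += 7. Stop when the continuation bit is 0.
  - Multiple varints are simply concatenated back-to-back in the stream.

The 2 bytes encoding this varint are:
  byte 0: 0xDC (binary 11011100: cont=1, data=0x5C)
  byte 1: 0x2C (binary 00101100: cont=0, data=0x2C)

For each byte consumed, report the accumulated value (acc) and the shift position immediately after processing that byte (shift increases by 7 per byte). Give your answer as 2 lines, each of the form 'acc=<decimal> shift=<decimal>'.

byte 0=0xDC: payload=0x5C=92, contrib = 92<<0 = 92; acc -> 92, shift -> 7
byte 1=0x2C: payload=0x2C=44, contrib = 44<<7 = 5632; acc -> 5724, shift -> 14

Answer: acc=92 shift=7
acc=5724 shift=14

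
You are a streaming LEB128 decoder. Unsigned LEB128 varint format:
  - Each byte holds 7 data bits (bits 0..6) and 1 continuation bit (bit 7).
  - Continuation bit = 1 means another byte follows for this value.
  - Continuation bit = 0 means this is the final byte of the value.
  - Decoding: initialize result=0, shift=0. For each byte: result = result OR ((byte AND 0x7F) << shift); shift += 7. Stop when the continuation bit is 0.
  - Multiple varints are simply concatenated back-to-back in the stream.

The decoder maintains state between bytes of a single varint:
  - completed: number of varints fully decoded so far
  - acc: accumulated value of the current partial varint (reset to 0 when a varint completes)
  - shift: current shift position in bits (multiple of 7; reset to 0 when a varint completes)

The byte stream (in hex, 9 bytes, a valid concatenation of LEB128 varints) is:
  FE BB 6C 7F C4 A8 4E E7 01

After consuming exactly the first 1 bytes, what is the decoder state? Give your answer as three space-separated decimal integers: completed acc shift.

byte[0]=0xFE cont=1 payload=0x7E: acc |= 126<<0 -> completed=0 acc=126 shift=7

Answer: 0 126 7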